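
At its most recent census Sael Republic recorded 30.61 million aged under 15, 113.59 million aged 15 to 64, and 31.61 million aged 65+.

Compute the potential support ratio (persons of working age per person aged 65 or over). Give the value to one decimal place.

Potential support ratio = 113.59 / 31.61 = 3.6

Potential support ratio: 3.6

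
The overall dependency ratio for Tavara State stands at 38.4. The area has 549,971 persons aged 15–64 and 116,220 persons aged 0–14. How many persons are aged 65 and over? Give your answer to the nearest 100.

Total dependency ratio = (youth + elderly) / working-age × 100
38.4 = (116,220 + E) / 549,971 × 100
⇒ 95,000

Aged 65 and over: 95,000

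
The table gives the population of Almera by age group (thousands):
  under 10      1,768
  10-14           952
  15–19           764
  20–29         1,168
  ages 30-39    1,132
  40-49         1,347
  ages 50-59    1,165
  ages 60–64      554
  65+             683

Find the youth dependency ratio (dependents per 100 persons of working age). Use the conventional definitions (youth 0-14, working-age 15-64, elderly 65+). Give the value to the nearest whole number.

Youth dependency ratio: 44

0–14: 1,768 + 952 = 2,720
15–64: 764 + 1,168 + 1,132 + 1,347 + 1,165 + 554 = 6,130
65+: 683
Youth dependency ratio = 2,720 / 6,130 × 100 = 44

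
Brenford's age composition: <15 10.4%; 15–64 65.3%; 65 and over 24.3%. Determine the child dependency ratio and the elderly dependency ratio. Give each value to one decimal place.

Youth dependency ratio: 15.9
Old-age dependency ratio: 37.2

Youth dependency ratio = 10.4 / 65.3 × 100 = 15.9
Old-age dependency ratio = 24.3 / 65.3 × 100 = 37.2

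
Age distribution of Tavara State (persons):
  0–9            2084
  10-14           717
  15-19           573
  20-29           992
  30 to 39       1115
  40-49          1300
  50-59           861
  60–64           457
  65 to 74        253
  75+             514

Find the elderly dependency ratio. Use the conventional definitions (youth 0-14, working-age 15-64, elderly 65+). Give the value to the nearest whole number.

Old-age dependency ratio: 14

0–14: 2084 + 717 = 2801
15–64: 573 + 992 + 1115 + 1300 + 861 + 457 = 5298
65+: 253 + 514 = 767
Old-age dependency ratio = 767 / 5298 × 100 = 14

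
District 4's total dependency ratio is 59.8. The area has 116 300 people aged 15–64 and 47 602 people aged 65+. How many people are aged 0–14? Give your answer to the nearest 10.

Aged 0–14: 21 950

Total dependency ratio = (youth + elderly) / working-age × 100
59.8 = (Y + 47 602) / 116 300 × 100
⇒ 21 950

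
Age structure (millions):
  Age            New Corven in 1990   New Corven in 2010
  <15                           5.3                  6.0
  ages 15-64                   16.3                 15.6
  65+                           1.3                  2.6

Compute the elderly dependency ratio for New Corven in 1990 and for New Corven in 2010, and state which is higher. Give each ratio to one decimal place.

New Corven in 1990: 1.3 / 16.3 × 100 = 8.0
New Corven in 2010: 2.6 / 15.6 × 100 = 16.7

New Corven in 1990: 8.0
New Corven in 2010: 16.7
Higher: New Corven in 2010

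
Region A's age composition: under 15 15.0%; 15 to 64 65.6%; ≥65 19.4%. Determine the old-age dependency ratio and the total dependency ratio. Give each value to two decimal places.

Old-age dependency ratio = 19.4 / 65.6 × 100 = 29.57
Total dependency ratio = (15.0 + 19.4) / 65.6 × 100 = 34.4 / 65.6 × 100 = 52.44

Old-age dependency ratio: 29.57
Total dependency ratio: 52.44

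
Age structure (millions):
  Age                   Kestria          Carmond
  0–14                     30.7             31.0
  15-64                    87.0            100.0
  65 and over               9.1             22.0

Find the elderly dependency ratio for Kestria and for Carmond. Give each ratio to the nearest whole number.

Kestria: 10
Carmond: 22

Kestria: 9.1 / 87.0 × 100 = 10
Carmond: 22.0 / 100.0 × 100 = 22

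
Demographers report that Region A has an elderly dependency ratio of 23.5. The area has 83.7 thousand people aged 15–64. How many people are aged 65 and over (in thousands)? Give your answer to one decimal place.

Old-age dependency ratio = elderly / working-age × 100
23.5 = E / 83.7 × 100
⇒ 19.7

Aged 65 and over: 19.7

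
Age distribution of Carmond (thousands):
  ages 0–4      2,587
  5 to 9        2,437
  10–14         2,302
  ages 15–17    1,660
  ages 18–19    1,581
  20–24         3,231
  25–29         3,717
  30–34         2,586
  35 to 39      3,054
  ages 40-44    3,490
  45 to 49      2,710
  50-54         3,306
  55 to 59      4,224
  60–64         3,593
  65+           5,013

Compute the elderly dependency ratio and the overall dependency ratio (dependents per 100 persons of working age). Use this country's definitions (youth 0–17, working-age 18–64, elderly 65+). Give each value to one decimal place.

Old-age dependency ratio: 15.9
Total dependency ratio: 44.5

0–17: 2,587 + 2,437 + 2,302 + 1,660 = 8,986
18–64: 1,581 + 3,231 + 3,717 + 2,586 + 3,054 + 3,490 + 2,710 + 3,306 + 4,224 + 3,593 = 31,492
65+: 5,013
Old-age dependency ratio = 5,013 / 31,492 × 100 = 15.9
Total dependency ratio = (8,986 + 5,013) / 31,492 × 100 = 13,999 / 31,492 × 100 = 44.5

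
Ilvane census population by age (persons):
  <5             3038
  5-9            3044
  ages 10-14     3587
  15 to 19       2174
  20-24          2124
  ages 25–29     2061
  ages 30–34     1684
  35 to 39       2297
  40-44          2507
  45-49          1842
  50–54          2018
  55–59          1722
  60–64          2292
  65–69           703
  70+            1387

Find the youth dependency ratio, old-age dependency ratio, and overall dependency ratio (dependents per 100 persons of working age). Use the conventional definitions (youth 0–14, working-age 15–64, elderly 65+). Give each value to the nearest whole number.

Youth dependency ratio: 47
Old-age dependency ratio: 10
Total dependency ratio: 57

0–14: 3038 + 3044 + 3587 = 9669
15–64: 2174 + 2124 + 2061 + 1684 + 2297 + 2507 + 1842 + 2018 + 1722 + 2292 = 20721
65+: 703 + 1387 = 2090
Youth dependency ratio = 9669 / 20721 × 100 = 47
Old-age dependency ratio = 2090 / 20721 × 100 = 10
Total dependency ratio = (9669 + 2090) / 20721 × 100 = 11759 / 20721 × 100 = 57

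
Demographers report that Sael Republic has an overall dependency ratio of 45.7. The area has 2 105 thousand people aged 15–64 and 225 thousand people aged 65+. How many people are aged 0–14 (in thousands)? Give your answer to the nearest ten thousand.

Total dependency ratio = (youth + elderly) / working-age × 100
45.7 = (Y + 225) / 2 105 × 100
⇒ 740

Aged 0–14: 740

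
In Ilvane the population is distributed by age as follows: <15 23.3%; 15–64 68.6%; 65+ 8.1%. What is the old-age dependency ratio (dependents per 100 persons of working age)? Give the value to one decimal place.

Old-age dependency ratio = 8.1 / 68.6 × 100 = 11.8

Old-age dependency ratio: 11.8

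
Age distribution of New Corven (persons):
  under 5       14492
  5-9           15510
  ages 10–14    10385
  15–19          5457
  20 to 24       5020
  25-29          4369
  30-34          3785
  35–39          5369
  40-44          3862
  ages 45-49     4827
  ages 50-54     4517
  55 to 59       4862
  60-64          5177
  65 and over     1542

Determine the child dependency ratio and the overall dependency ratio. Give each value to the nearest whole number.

Youth dependency ratio: 85
Total dependency ratio: 89

0–14: 14492 + 15510 + 10385 = 40387
15–64: 5457 + 5020 + 4369 + 3785 + 5369 + 3862 + 4827 + 4517 + 4862 + 5177 = 47245
65+: 1542
Youth dependency ratio = 40387 / 47245 × 100 = 85
Total dependency ratio = (40387 + 1542) / 47245 × 100 = 41929 / 47245 × 100 = 89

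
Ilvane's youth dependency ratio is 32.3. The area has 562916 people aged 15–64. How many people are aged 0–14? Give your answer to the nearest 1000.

Aged 0–14: 182000

Youth dependency ratio = youth / working-age × 100
32.3 = Y / 562916 × 100
⇒ 182000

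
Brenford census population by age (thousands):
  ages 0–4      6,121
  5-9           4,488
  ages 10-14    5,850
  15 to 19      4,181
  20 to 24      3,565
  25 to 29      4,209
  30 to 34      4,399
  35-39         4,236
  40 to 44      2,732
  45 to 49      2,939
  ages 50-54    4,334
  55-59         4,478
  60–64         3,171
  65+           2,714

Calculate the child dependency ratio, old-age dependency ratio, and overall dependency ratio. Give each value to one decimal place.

0–14: 6,121 + 4,488 + 5,850 = 16,459
15–64: 4,181 + 3,565 + 4,209 + 4,399 + 4,236 + 2,732 + 2,939 + 4,334 + 4,478 + 3,171 = 38,244
65+: 2,714
Youth dependency ratio = 16,459 / 38,244 × 100 = 43.0
Old-age dependency ratio = 2,714 / 38,244 × 100 = 7.1
Total dependency ratio = (16,459 + 2,714) / 38,244 × 100 = 19,173 / 38,244 × 100 = 50.1

Youth dependency ratio: 43.0
Old-age dependency ratio: 7.1
Total dependency ratio: 50.1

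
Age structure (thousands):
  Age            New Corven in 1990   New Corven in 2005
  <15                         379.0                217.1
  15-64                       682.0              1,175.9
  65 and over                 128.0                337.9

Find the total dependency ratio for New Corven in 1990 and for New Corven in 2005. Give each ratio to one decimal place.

New Corven in 1990: (379.0 + 128.0) / 682.0 × 100 = 507.0 / 682.0 × 100 = 74.3
New Corven in 2005: (217.1 + 337.9) / 1,175.9 × 100 = 555.0 / 1,175.9 × 100 = 47.2

New Corven in 1990: 74.3
New Corven in 2005: 47.2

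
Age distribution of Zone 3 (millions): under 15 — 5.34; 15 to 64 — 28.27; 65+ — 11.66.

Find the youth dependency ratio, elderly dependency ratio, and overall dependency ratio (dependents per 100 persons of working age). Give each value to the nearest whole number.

Youth dependency ratio = 5.34 / 28.27 × 100 = 19
Old-age dependency ratio = 11.66 / 28.27 × 100 = 41
Total dependency ratio = (5.34 + 11.66) / 28.27 × 100 = 17.00 / 28.27 × 100 = 60

Youth dependency ratio: 19
Old-age dependency ratio: 41
Total dependency ratio: 60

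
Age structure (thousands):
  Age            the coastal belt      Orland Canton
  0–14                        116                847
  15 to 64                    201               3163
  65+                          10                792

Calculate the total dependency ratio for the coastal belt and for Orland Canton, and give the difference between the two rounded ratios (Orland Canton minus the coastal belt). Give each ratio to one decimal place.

the coastal belt: 62.7
Orland Canton: 51.8
Difference: -10.9

the coastal belt: (116 + 10) / 201 × 100 = 126 / 201 × 100 = 62.7
Orland Canton: (847 + 792) / 3163 × 100 = 1639 / 3163 × 100 = 51.8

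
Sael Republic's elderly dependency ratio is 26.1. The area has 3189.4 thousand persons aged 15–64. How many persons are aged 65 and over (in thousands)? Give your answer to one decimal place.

Aged 65 and over: 832.4

Old-age dependency ratio = elderly / working-age × 100
26.1 = E / 3189.4 × 100
⇒ 832.4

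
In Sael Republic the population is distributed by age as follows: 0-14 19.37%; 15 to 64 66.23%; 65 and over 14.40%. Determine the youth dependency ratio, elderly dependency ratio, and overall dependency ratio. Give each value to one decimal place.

Youth dependency ratio: 29.2
Old-age dependency ratio: 21.7
Total dependency ratio: 51.0

Youth dependency ratio = 19.37 / 66.23 × 100 = 29.2
Old-age dependency ratio = 14.40 / 66.23 × 100 = 21.7
Total dependency ratio = (19.37 + 14.40) / 66.23 × 100 = 33.77 / 66.23 × 100 = 51.0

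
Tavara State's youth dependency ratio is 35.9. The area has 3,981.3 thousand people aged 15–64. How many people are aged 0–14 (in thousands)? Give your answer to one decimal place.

Aged 0–14: 1,429.3

Youth dependency ratio = youth / working-age × 100
35.9 = Y / 3,981.3 × 100
⇒ 1,429.3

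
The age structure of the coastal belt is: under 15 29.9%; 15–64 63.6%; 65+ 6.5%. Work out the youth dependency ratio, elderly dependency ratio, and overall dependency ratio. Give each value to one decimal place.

Youth dependency ratio: 47.0
Old-age dependency ratio: 10.2
Total dependency ratio: 57.2

Youth dependency ratio = 29.9 / 63.6 × 100 = 47.0
Old-age dependency ratio = 6.5 / 63.6 × 100 = 10.2
Total dependency ratio = (29.9 + 6.5) / 63.6 × 100 = 36.4 / 63.6 × 100 = 57.2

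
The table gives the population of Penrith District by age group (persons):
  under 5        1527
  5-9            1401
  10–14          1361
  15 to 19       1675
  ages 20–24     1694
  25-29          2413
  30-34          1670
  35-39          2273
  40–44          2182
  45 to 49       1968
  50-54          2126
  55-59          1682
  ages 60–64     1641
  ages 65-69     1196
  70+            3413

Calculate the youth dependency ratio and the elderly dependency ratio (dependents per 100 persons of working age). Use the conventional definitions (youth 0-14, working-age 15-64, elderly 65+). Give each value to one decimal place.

0–14: 1527 + 1401 + 1361 = 4289
15–64: 1675 + 1694 + 2413 + 1670 + 2273 + 2182 + 1968 + 2126 + 1682 + 1641 = 19324
65+: 1196 + 3413 = 4609
Youth dependency ratio = 4289 / 19324 × 100 = 22.2
Old-age dependency ratio = 4609 / 19324 × 100 = 23.9

Youth dependency ratio: 22.2
Old-age dependency ratio: 23.9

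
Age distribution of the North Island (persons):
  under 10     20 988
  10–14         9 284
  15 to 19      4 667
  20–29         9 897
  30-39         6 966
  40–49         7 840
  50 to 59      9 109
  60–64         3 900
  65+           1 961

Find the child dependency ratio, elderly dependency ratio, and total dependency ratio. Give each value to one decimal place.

Youth dependency ratio: 71.4
Old-age dependency ratio: 4.6
Total dependency ratio: 76.1

0–14: 20 988 + 9 284 = 30 272
15–64: 4 667 + 9 897 + 6 966 + 7 840 + 9 109 + 3 900 = 42 379
65+: 1 961
Youth dependency ratio = 30 272 / 42 379 × 100 = 71.4
Old-age dependency ratio = 1 961 / 42 379 × 100 = 4.6
Total dependency ratio = (30 272 + 1 961) / 42 379 × 100 = 32 233 / 42 379 × 100 = 76.1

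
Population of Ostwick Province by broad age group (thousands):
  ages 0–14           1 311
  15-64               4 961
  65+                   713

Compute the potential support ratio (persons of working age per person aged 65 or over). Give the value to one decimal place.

Potential support ratio = 4 961 / 713 = 7.0

Potential support ratio: 7.0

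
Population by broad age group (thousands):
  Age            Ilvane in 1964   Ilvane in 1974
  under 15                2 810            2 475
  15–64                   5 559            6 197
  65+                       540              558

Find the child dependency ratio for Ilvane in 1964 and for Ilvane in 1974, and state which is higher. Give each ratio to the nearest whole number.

Ilvane in 1964: 51
Ilvane in 1974: 40
Higher: Ilvane in 1964

Ilvane in 1964: 2 810 / 5 559 × 100 = 51
Ilvane in 1974: 2 475 / 6 197 × 100 = 40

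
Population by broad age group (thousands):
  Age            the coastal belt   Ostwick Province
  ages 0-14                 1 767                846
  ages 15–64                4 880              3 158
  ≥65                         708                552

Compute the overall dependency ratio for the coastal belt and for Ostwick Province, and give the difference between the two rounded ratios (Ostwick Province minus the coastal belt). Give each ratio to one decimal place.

the coastal belt: 50.7
Ostwick Province: 44.3
Difference: -6.4

the coastal belt: (1 767 + 708) / 4 880 × 100 = 2 475 / 4 880 × 100 = 50.7
Ostwick Province: (846 + 552) / 3 158 × 100 = 1 398 / 3 158 × 100 = 44.3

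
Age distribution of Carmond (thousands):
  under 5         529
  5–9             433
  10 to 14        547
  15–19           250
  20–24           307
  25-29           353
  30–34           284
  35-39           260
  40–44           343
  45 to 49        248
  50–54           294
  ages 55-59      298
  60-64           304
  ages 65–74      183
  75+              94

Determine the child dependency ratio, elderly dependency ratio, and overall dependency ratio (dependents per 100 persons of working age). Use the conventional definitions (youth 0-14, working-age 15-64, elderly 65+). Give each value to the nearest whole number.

0–14: 529 + 433 + 547 = 1509
15–64: 250 + 307 + 353 + 284 + 260 + 343 + 248 + 294 + 298 + 304 = 2941
65+: 183 + 94 = 277
Youth dependency ratio = 1509 / 2941 × 100 = 51
Old-age dependency ratio = 277 / 2941 × 100 = 9
Total dependency ratio = (1509 + 277) / 2941 × 100 = 1786 / 2941 × 100 = 61

Youth dependency ratio: 51
Old-age dependency ratio: 9
Total dependency ratio: 61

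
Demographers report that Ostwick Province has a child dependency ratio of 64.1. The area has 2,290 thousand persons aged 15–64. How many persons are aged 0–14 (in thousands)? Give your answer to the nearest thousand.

Youth dependency ratio = youth / working-age × 100
64.1 = Y / 2,290 × 100
⇒ 1,468

Aged 0–14: 1,468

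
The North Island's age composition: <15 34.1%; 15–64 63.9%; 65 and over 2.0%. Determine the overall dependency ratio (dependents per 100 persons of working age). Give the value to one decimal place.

Total dependency ratio = (34.1 + 2.0) / 63.9 × 100 = 36.1 / 63.9 × 100 = 56.5

Total dependency ratio: 56.5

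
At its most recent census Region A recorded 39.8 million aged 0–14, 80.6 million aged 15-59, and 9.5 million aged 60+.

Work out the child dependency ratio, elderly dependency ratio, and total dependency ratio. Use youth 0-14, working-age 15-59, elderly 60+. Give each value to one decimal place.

Youth dependency ratio = 39.8 / 80.6 × 100 = 49.4
Old-age dependency ratio = 9.5 / 80.6 × 100 = 11.8
Total dependency ratio = (39.8 + 9.5) / 80.6 × 100 = 49.3 / 80.6 × 100 = 61.2

Youth dependency ratio: 49.4
Old-age dependency ratio: 11.8
Total dependency ratio: 61.2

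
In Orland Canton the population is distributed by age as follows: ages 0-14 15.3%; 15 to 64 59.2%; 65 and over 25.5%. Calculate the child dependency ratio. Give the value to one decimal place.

Youth dependency ratio: 25.8

Youth dependency ratio = 15.3 / 59.2 × 100 = 25.8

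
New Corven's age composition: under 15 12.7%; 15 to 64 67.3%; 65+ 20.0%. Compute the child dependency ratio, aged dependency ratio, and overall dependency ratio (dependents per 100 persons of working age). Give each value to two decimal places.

Youth dependency ratio: 18.87
Old-age dependency ratio: 29.72
Total dependency ratio: 48.59

Youth dependency ratio = 12.7 / 67.3 × 100 = 18.87
Old-age dependency ratio = 20.0 / 67.3 × 100 = 29.72
Total dependency ratio = (12.7 + 20.0) / 67.3 × 100 = 32.7 / 67.3 × 100 = 48.59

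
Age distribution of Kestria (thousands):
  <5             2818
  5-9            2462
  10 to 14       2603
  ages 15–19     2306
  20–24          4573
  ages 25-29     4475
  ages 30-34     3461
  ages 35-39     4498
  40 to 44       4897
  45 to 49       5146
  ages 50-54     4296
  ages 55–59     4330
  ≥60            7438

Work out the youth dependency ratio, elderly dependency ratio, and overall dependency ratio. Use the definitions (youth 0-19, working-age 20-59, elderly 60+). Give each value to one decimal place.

Youth dependency ratio: 28.6
Old-age dependency ratio: 20.8
Total dependency ratio: 49.4

0–19: 2818 + 2462 + 2603 + 2306 = 10189
20–59: 4573 + 4475 + 3461 + 4498 + 4897 + 5146 + 4296 + 4330 = 35676
60+: 7438
Youth dependency ratio = 10189 / 35676 × 100 = 28.6
Old-age dependency ratio = 7438 / 35676 × 100 = 20.8
Total dependency ratio = (10189 + 7438) / 35676 × 100 = 17627 / 35676 × 100 = 49.4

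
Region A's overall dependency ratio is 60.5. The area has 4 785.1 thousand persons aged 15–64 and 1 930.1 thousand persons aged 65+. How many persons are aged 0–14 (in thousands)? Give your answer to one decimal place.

Total dependency ratio = (youth + elderly) / working-age × 100
60.5 = (Y + 1 930.1) / 4 785.1 × 100
⇒ 964.9

Aged 0–14: 964.9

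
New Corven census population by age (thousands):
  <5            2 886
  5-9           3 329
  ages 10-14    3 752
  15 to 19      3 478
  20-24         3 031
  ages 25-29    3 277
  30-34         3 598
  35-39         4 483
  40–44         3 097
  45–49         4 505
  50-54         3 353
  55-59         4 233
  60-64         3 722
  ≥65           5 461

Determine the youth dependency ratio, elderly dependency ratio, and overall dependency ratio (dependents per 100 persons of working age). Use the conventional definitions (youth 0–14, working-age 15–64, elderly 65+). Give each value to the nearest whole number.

Youth dependency ratio: 27
Old-age dependency ratio: 15
Total dependency ratio: 42

0–14: 2 886 + 3 329 + 3 752 = 9 967
15–64: 3 478 + 3 031 + 3 277 + 3 598 + 4 483 + 3 097 + 4 505 + 3 353 + 4 233 + 3 722 = 36 777
65+: 5 461
Youth dependency ratio = 9 967 / 36 777 × 100 = 27
Old-age dependency ratio = 5 461 / 36 777 × 100 = 15
Total dependency ratio = (9 967 + 5 461) / 36 777 × 100 = 15 428 / 36 777 × 100 = 42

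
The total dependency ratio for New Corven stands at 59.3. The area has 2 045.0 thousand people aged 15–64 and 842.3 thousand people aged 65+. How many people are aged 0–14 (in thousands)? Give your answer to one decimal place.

Total dependency ratio = (youth + elderly) / working-age × 100
59.3 = (Y + 842.3) / 2 045.0 × 100
⇒ 370.4

Aged 0–14: 370.4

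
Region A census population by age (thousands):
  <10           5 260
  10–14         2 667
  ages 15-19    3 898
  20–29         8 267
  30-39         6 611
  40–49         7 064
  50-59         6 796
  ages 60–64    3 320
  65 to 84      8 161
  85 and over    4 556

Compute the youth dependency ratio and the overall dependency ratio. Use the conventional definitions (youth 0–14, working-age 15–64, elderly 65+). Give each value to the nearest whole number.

Youth dependency ratio: 22
Total dependency ratio: 57

0–14: 5 260 + 2 667 = 7 927
15–64: 3 898 + 8 267 + 6 611 + 7 064 + 6 796 + 3 320 = 35 956
65+: 8 161 + 4 556 = 12 717
Youth dependency ratio = 7 927 / 35 956 × 100 = 22
Total dependency ratio = (7 927 + 12 717) / 35 956 × 100 = 20 644 / 35 956 × 100 = 57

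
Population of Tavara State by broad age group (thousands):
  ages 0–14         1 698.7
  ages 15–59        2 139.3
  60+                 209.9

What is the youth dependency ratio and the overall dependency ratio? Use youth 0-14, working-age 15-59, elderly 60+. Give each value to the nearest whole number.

Youth dependency ratio: 79
Total dependency ratio: 89

Youth dependency ratio = 1 698.7 / 2 139.3 × 100 = 79
Total dependency ratio = (1 698.7 + 209.9) / 2 139.3 × 100 = 1 908.6 / 2 139.3 × 100 = 89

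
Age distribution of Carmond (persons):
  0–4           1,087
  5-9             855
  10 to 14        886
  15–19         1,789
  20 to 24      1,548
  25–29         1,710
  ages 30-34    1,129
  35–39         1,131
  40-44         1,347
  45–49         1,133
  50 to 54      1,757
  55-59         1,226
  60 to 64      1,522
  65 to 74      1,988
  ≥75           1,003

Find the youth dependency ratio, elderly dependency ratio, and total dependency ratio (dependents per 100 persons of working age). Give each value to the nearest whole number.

Youth dependency ratio: 20
Old-age dependency ratio: 21
Total dependency ratio: 41

0–14: 1,087 + 855 + 886 = 2,828
15–64: 1,789 + 1,548 + 1,710 + 1,129 + 1,131 + 1,347 + 1,133 + 1,757 + 1,226 + 1,522 = 14,292
65+: 1,988 + 1,003 = 2,991
Youth dependency ratio = 2,828 / 14,292 × 100 = 20
Old-age dependency ratio = 2,991 / 14,292 × 100 = 21
Total dependency ratio = (2,828 + 2,991) / 14,292 × 100 = 5,819 / 14,292 × 100 = 41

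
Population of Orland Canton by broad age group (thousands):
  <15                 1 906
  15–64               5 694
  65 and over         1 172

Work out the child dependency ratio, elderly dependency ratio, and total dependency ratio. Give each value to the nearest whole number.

Youth dependency ratio: 33
Old-age dependency ratio: 21
Total dependency ratio: 54

Youth dependency ratio = 1 906 / 5 694 × 100 = 33
Old-age dependency ratio = 1 172 / 5 694 × 100 = 21
Total dependency ratio = (1 906 + 1 172) / 5 694 × 100 = 3 078 / 5 694 × 100 = 54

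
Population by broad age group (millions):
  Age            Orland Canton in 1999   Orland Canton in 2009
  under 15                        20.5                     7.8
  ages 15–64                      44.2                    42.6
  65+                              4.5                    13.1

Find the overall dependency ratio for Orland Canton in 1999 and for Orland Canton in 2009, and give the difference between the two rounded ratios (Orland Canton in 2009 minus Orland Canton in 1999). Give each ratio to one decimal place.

Orland Canton in 1999: 56.6
Orland Canton in 2009: 49.1
Difference: -7.5

Orland Canton in 1999: (20.5 + 4.5) / 44.2 × 100 = 25.0 / 44.2 × 100 = 56.6
Orland Canton in 2009: (7.8 + 13.1) / 42.6 × 100 = 20.9 / 42.6 × 100 = 49.1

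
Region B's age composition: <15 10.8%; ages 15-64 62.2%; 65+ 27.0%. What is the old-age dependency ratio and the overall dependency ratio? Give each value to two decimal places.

Old-age dependency ratio = 27.0 / 62.2 × 100 = 43.41
Total dependency ratio = (10.8 + 27.0) / 62.2 × 100 = 37.8 / 62.2 × 100 = 60.77

Old-age dependency ratio: 43.41
Total dependency ratio: 60.77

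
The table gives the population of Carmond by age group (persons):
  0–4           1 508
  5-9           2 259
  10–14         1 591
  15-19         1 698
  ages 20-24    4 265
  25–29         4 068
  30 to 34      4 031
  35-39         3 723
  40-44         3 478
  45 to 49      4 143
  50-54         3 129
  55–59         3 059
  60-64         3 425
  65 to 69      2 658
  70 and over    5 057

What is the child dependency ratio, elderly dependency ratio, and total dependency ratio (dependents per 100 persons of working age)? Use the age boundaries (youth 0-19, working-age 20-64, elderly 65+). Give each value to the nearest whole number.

0–19: 1 508 + 2 259 + 1 591 + 1 698 = 7 056
20–64: 4 265 + 4 068 + 4 031 + 3 723 + 3 478 + 4 143 + 3 129 + 3 059 + 3 425 = 33 321
65+: 2 658 + 5 057 = 7 715
Youth dependency ratio = 7 056 / 33 321 × 100 = 21
Old-age dependency ratio = 7 715 / 33 321 × 100 = 23
Total dependency ratio = (7 056 + 7 715) / 33 321 × 100 = 14 771 / 33 321 × 100 = 44

Youth dependency ratio: 21
Old-age dependency ratio: 23
Total dependency ratio: 44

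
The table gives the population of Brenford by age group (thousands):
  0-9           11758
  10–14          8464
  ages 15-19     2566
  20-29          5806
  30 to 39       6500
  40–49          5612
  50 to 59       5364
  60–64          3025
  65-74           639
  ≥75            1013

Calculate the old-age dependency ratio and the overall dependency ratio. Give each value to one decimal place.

Old-age dependency ratio: 5.7
Total dependency ratio: 75.8

0–14: 11758 + 8464 = 20222
15–64: 2566 + 5806 + 6500 + 5612 + 5364 + 3025 = 28873
65+: 639 + 1013 = 1652
Old-age dependency ratio = 1652 / 28873 × 100 = 5.7
Total dependency ratio = (20222 + 1652) / 28873 × 100 = 21874 / 28873 × 100 = 75.8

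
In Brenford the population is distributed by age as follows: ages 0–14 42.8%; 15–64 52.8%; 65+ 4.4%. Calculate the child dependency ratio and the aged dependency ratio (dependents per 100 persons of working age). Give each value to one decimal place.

Youth dependency ratio = 42.8 / 52.8 × 100 = 81.1
Old-age dependency ratio = 4.4 / 52.8 × 100 = 8.3

Youth dependency ratio: 81.1
Old-age dependency ratio: 8.3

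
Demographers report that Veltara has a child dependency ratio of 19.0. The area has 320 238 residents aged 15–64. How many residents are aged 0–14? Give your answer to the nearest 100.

Youth dependency ratio = youth / working-age × 100
19.0 = Y / 320 238 × 100
⇒ 60 800

Aged 0–14: 60 800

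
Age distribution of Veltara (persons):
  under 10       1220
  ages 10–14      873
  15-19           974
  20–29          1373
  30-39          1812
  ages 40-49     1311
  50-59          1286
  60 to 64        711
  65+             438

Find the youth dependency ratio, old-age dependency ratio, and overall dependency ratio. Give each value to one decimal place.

0–14: 1220 + 873 = 2093
15–64: 974 + 1373 + 1812 + 1311 + 1286 + 711 = 7467
65+: 438
Youth dependency ratio = 2093 / 7467 × 100 = 28.0
Old-age dependency ratio = 438 / 7467 × 100 = 5.9
Total dependency ratio = (2093 + 438) / 7467 × 100 = 2531 / 7467 × 100 = 33.9

Youth dependency ratio: 28.0
Old-age dependency ratio: 5.9
Total dependency ratio: 33.9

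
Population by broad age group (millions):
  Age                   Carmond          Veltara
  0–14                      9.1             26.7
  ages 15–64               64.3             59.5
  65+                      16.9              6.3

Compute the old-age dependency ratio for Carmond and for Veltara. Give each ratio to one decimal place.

Carmond: 16.9 / 64.3 × 100 = 26.3
Veltara: 6.3 / 59.5 × 100 = 10.6

Carmond: 26.3
Veltara: 10.6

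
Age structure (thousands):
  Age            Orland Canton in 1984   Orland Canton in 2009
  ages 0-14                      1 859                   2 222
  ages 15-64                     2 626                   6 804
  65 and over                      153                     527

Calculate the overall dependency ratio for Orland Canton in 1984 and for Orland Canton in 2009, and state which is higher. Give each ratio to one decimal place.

Orland Canton in 1984: (1 859 + 153) / 2 626 × 100 = 2 012 / 2 626 × 100 = 76.6
Orland Canton in 2009: (2 222 + 527) / 6 804 × 100 = 2 749 / 6 804 × 100 = 40.4

Orland Canton in 1984: 76.6
Orland Canton in 2009: 40.4
Higher: Orland Canton in 1984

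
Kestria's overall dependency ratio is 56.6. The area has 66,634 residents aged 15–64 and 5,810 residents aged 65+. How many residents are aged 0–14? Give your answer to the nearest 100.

Aged 0–14: 31,900

Total dependency ratio = (youth + elderly) / working-age × 100
56.6 = (Y + 5,810) / 66,634 × 100
⇒ 31,900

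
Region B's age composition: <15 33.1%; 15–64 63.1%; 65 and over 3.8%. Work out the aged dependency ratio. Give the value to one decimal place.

Old-age dependency ratio = 3.8 / 63.1 × 100 = 6.0

Old-age dependency ratio: 6.0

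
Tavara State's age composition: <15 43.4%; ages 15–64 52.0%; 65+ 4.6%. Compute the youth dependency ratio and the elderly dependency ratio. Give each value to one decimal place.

Youth dependency ratio: 83.5
Old-age dependency ratio: 8.8

Youth dependency ratio = 43.4 / 52.0 × 100 = 83.5
Old-age dependency ratio = 4.6 / 52.0 × 100 = 8.8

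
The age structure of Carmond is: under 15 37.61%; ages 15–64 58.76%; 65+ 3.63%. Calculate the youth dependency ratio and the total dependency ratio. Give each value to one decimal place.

Youth dependency ratio: 64.0
Total dependency ratio: 70.2

Youth dependency ratio = 37.61 / 58.76 × 100 = 64.0
Total dependency ratio = (37.61 + 3.63) / 58.76 × 100 = 41.24 / 58.76 × 100 = 70.2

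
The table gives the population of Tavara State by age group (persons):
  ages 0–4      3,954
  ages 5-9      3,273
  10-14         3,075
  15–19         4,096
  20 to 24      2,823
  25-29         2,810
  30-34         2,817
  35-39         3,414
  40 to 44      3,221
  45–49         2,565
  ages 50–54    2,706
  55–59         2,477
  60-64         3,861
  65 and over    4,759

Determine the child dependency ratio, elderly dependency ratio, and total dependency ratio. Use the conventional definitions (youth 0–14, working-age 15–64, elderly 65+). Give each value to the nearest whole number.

Youth dependency ratio: 33
Old-age dependency ratio: 15
Total dependency ratio: 49

0–14: 3,954 + 3,273 + 3,075 = 10,302
15–64: 4,096 + 2,823 + 2,810 + 2,817 + 3,414 + 3,221 + 2,565 + 2,706 + 2,477 + 3,861 = 30,790
65+: 4,759
Youth dependency ratio = 10,302 / 30,790 × 100 = 33
Old-age dependency ratio = 4,759 / 30,790 × 100 = 15
Total dependency ratio = (10,302 + 4,759) / 30,790 × 100 = 15,061 / 30,790 × 100 = 49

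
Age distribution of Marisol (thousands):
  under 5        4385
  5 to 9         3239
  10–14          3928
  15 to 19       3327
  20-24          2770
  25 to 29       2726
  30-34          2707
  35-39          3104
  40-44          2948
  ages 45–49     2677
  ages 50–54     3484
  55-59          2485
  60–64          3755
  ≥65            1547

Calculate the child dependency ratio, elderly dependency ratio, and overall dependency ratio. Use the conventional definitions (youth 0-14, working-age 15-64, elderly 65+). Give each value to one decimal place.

Youth dependency ratio: 38.5
Old-age dependency ratio: 5.2
Total dependency ratio: 43.7

0–14: 4385 + 3239 + 3928 = 11552
15–64: 3327 + 2770 + 2726 + 2707 + 3104 + 2948 + 2677 + 3484 + 2485 + 3755 = 29983
65+: 1547
Youth dependency ratio = 11552 / 29983 × 100 = 38.5
Old-age dependency ratio = 1547 / 29983 × 100 = 5.2
Total dependency ratio = (11552 + 1547) / 29983 × 100 = 13099 / 29983 × 100 = 43.7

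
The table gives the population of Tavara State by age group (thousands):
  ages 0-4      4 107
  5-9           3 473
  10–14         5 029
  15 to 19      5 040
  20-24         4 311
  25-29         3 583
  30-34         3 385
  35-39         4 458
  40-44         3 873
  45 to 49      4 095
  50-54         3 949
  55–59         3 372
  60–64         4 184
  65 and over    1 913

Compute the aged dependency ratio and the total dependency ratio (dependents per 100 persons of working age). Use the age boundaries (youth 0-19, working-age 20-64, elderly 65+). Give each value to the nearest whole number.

Old-age dependency ratio: 5
Total dependency ratio: 56

0–19: 4 107 + 3 473 + 5 029 + 5 040 = 17 649
20–64: 4 311 + 3 583 + 3 385 + 4 458 + 3 873 + 4 095 + 3 949 + 3 372 + 4 184 = 35 210
65+: 1 913
Old-age dependency ratio = 1 913 / 35 210 × 100 = 5
Total dependency ratio = (17 649 + 1 913) / 35 210 × 100 = 19 562 / 35 210 × 100 = 56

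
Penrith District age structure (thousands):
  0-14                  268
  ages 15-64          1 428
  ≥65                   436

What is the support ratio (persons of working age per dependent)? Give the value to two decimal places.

Support ratio: 2.03

Support ratio = 1 428 / (268 + 436) = 1 428 / 704 = 2.03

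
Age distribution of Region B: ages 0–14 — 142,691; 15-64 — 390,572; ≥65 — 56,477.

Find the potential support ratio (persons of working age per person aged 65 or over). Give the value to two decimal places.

Potential support ratio: 6.92

Potential support ratio = 390,572 / 56,477 = 6.92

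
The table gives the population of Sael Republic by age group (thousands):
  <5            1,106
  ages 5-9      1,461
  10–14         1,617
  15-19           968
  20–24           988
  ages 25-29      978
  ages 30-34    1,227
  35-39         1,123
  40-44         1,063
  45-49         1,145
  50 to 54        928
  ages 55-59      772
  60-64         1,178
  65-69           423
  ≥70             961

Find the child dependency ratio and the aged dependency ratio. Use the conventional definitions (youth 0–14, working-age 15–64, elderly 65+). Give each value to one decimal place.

Youth dependency ratio: 40.3
Old-age dependency ratio: 13.3

0–14: 1,106 + 1,461 + 1,617 = 4,184
15–64: 968 + 988 + 978 + 1,227 + 1,123 + 1,063 + 1,145 + 928 + 772 + 1,178 = 10,370
65+: 423 + 961 = 1,384
Youth dependency ratio = 4,184 / 10,370 × 100 = 40.3
Old-age dependency ratio = 1,384 / 10,370 × 100 = 13.3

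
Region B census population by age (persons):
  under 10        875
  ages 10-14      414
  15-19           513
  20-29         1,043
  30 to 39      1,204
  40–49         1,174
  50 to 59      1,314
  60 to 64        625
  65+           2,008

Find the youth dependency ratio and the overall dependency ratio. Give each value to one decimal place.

0–14: 875 + 414 = 1,289
15–64: 513 + 1,043 + 1,204 + 1,174 + 1,314 + 625 = 5,873
65+: 2,008
Youth dependency ratio = 1,289 / 5,873 × 100 = 21.9
Total dependency ratio = (1,289 + 2,008) / 5,873 × 100 = 3,297 / 5,873 × 100 = 56.1

Youth dependency ratio: 21.9
Total dependency ratio: 56.1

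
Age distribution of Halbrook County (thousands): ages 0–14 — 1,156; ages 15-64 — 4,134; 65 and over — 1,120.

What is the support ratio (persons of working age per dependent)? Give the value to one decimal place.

Support ratio = 4,134 / (1,156 + 1,120) = 4,134 / 2,276 = 1.8

Support ratio: 1.8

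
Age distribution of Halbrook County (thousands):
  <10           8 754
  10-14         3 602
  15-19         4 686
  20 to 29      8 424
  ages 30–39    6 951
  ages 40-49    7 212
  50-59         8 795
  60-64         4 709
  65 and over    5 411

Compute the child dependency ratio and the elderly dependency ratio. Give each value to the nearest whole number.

Youth dependency ratio: 30
Old-age dependency ratio: 13

0–14: 8 754 + 3 602 = 12 356
15–64: 4 686 + 8 424 + 6 951 + 7 212 + 8 795 + 4 709 = 40 777
65+: 5 411
Youth dependency ratio = 12 356 / 40 777 × 100 = 30
Old-age dependency ratio = 5 411 / 40 777 × 100 = 13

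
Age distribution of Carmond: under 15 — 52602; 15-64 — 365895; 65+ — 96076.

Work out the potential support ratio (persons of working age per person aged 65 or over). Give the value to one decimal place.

Potential support ratio: 3.8

Potential support ratio = 365895 / 96076 = 3.8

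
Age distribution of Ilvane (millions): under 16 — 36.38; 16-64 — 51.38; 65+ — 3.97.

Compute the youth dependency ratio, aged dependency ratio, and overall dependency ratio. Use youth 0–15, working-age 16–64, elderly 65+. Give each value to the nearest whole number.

Youth dependency ratio: 71
Old-age dependency ratio: 8
Total dependency ratio: 79

Youth dependency ratio = 36.38 / 51.38 × 100 = 71
Old-age dependency ratio = 3.97 / 51.38 × 100 = 8
Total dependency ratio = (36.38 + 3.97) / 51.38 × 100 = 40.35 / 51.38 × 100 = 79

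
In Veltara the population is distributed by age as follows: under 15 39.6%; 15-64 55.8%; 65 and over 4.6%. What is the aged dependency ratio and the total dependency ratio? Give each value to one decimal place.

Old-age dependency ratio = 4.6 / 55.8 × 100 = 8.2
Total dependency ratio = (39.6 + 4.6) / 55.8 × 100 = 44.2 / 55.8 × 100 = 79.2

Old-age dependency ratio: 8.2
Total dependency ratio: 79.2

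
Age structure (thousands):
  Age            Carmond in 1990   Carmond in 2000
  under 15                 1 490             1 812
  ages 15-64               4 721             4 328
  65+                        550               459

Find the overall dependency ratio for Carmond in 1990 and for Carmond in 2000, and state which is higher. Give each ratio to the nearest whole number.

Carmond in 1990: 43
Carmond in 2000: 52
Higher: Carmond in 2000

Carmond in 1990: (1 490 + 550) / 4 721 × 100 = 2 040 / 4 721 × 100 = 43
Carmond in 2000: (1 812 + 459) / 4 328 × 100 = 2 271 / 4 328 × 100 = 52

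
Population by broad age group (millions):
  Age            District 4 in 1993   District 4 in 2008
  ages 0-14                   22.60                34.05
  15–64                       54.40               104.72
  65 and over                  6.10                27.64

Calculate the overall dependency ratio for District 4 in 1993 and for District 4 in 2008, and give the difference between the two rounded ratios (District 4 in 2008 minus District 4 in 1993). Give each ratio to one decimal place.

District 4 in 1993: (22.60 + 6.10) / 54.40 × 100 = 28.70 / 54.40 × 100 = 52.8
District 4 in 2008: (34.05 + 27.64) / 104.72 × 100 = 61.69 / 104.72 × 100 = 58.9

District 4 in 1993: 52.8
District 4 in 2008: 58.9
Difference: +6.1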